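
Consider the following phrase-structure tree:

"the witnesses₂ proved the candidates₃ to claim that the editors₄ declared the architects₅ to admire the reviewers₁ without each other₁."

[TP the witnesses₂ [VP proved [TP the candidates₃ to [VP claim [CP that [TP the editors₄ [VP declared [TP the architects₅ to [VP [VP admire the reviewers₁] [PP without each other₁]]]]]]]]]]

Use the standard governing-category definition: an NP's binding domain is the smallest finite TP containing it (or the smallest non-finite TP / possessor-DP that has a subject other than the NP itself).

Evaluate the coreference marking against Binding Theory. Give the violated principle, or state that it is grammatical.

Principle A

The two coindexed NPs are *the reviewers₁* and *each other₁*.
*each other₁* is an anaphor. Principle A requires it to be bound within its binding domain — the embedded TP, whose subject is the architects₅.
Within that domain it is c-commanded by *the architects₅*, which does not share its index.
*the reviewers₁* does not c-command the anaphor at all.
The anaphor is unbound in its domain → Principle A violation.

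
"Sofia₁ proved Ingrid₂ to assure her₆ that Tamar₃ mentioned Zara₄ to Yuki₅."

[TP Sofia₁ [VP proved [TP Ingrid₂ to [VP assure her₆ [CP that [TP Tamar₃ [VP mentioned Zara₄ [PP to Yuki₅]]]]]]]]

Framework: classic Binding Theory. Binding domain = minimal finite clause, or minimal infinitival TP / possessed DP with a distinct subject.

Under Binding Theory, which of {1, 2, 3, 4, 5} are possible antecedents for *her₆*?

{1}

*her* is a pronoun, so Principle B applies: it must be free in its binding domain.
Binding domain of *her₆*: the embedded TP, whose subject is Ingrid₂.
*Sofia₁* c-commands the pronoun but from outside its binding domain, and is not c-commanded by it → coindexation permitted.
*Ingrid₂* c-commands the pronoun within its binding domain → coindexation would violate Principle B.
*Tamar₃*: the pronoun c-commands this R-expression → coindexation would violate Principle C on *Tamar₃*.
*Zara₄*: the pronoun c-commands this R-expression → coindexation would violate Principle C on *Zara₄*.
*Yuki₅*: the pronoun c-commands this R-expression → coindexation would violate Principle C on *Yuki₅*.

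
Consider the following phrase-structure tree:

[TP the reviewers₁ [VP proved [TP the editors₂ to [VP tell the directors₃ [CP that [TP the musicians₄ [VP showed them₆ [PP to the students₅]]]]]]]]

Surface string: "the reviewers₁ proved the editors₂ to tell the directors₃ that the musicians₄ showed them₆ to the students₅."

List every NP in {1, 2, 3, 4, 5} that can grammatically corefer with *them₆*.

{1, 2, 3}

*them* is a pronoun, so Principle B applies: it must be free in its binding domain.
Binding domain of *them₆*: the embedded TP, whose subject is the musicians₄.
*the reviewers₁* c-commands the pronoun but from outside its binding domain, and is not c-commanded by it → coindexation permitted.
*the editors₂* c-commands the pronoun but from outside its binding domain, and is not c-commanded by it → coindexation permitted.
*the directors₃* c-commands the pronoun but from outside its binding domain, and is not c-commanded by it → coindexation permitted.
*the musicians₄* c-commands the pronoun within its binding domain → coindexation would violate Principle B.
*the students₅*: the pronoun c-commands this R-expression → coindexation would violate Principle C on *the students₅*.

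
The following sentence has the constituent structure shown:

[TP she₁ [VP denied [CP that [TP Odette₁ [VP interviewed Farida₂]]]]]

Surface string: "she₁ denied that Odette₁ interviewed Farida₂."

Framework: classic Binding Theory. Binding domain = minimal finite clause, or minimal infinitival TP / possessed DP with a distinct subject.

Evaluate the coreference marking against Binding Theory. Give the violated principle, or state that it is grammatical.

Principle C

The two coindexed NPs are *she₁* and *Odette₁*.
*Odette₁* is an R-expression. Principle C requires it to be free everywhere.
*she₁* c-commands it and carries the same index.
The R-expression is bound → Principle C violation.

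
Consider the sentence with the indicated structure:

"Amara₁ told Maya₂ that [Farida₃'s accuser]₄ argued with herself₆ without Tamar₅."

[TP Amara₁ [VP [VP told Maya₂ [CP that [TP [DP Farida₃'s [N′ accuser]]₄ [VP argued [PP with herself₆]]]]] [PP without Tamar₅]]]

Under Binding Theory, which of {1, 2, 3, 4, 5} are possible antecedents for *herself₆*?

*herself* is an anaphor, so Principle A applies: it must be bound in its binding domain.
Binding domain of *herself₆*: the embedded TP, whose subject is [Farida₃'s accuser]₄.
*Amara₁* c-commands the anaphor but is outside its binding domain → cannot satisfy Principle A.
*Maya₂* c-commands the anaphor but is outside its binding domain → cannot satisfy Principle A.
*Farida₃* does not c-command the anaphor → cannot bind it.
*[Farida₃'s accuser]₄* c-commands the anaphor within its binding domain → licit binder.
*Tamar₅* does not c-command the anaphor → cannot bind it.

{4}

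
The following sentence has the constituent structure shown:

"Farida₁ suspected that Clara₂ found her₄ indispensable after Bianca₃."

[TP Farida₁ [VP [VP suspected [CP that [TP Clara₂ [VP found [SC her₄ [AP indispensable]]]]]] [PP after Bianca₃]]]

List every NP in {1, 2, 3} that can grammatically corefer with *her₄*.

{1, 3}

*her* is a pronoun, so Principle B applies: it must be free in its binding domain.
Binding domain of *her₄*: the embedded TP, whose subject is Clara₂.
*Farida₁* c-commands the pronoun but from outside its binding domain, and is not c-commanded by it → coindexation permitted.
*Clara₂* c-commands the pronoun within its binding domain → coindexation would violate Principle B.
*Bianca₃* and the pronoun do not c-command one another → neither Principle B nor Principle C is at stake; coindexation permitted.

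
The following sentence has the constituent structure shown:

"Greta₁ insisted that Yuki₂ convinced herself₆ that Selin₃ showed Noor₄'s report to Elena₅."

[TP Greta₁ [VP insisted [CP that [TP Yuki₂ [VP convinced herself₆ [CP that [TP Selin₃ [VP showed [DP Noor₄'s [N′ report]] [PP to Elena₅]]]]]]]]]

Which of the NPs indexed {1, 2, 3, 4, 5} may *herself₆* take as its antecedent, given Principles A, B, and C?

*herself* is an anaphor, so Principle A applies: it must be bound in its binding domain.
Binding domain of *herself₆*: the embedded TP, whose subject is Yuki₂.
*Greta₁* c-commands the anaphor but is outside its binding domain → cannot satisfy Principle A.
*Yuki₂* c-commands the anaphor within its binding domain → licit binder.
*Selin₃* does not c-command the anaphor → cannot bind it.
*Noor₄* does not c-command the anaphor → cannot bind it.
*Elena₅* does not c-command the anaphor → cannot bind it.

{2}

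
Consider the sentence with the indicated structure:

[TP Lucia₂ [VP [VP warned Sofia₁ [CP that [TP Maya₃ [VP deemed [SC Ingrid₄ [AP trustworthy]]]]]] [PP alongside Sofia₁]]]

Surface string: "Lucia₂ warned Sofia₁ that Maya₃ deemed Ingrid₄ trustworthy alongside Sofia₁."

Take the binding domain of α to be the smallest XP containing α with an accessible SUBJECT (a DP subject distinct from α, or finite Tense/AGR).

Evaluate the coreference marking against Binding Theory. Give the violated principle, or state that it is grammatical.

The two coindexed NPs are *Sofia₁* and *Sofia₁*.
*Sofia₁* is an R-expression; no coindexed NP c-commands it, so Principle C holds.
*Sofia₁* is an R-expression; *Sofia₁* does not c-command it, and no other NP shares its index, so Principle C is satisfied.
All principles are respected.

grammatical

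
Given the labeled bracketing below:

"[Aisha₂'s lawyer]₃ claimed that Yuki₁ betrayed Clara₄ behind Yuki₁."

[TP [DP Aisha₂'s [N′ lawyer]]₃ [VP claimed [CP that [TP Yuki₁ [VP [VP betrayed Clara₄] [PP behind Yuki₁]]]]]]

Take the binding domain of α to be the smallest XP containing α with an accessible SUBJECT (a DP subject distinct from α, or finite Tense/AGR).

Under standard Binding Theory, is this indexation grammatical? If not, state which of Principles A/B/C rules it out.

Principle C

The two coindexed NPs are *Yuki₁* (the higher occurrence) and *Yuki₁* (the lower occurrence).
*Yuki₁* (the lower occurrence) is an R-expression. Principle C requires it to be free everywhere.
*Yuki₁* (the higher occurrence) c-commands it and carries the same index.
The R-expression is bound → Principle C violation.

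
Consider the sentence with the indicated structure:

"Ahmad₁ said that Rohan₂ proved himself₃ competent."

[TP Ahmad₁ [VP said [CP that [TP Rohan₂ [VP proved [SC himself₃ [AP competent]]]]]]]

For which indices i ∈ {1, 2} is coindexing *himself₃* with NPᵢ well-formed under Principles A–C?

{2}

*himself* is an anaphor, so Principle A applies: it must be bound in its binding domain.
Binding domain of *himself₃*: the embedded TP, whose subject is Rohan₂.
*Ahmad₁* c-commands the anaphor but is outside its binding domain → cannot satisfy Principle A.
*Rohan₂* c-commands the anaphor within its binding domain → licit binder.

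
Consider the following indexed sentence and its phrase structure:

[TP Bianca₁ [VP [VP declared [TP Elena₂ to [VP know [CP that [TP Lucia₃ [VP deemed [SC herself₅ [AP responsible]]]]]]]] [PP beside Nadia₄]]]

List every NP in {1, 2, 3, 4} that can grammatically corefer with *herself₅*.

*herself* is an anaphor, so Principle A applies: it must be bound in its binding domain.
Binding domain of *herself₅*: the embedded TP, whose subject is Lucia₃.
*Bianca₁* c-commands the anaphor but is outside its binding domain → cannot satisfy Principle A.
*Elena₂* c-commands the anaphor but is outside its binding domain → cannot satisfy Principle A.
*Lucia₃* c-commands the anaphor within its binding domain → licit binder.
*Nadia₄* does not c-command the anaphor → cannot bind it.

{3}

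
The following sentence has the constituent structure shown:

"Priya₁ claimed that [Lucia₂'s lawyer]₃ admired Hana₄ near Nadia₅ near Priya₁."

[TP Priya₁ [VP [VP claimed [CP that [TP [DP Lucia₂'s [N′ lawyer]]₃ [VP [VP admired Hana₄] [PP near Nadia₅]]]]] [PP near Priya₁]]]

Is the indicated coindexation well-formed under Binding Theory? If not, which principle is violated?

The two coindexed NPs are *Priya₁* (the lower occurrence) and *Priya₁* (the higher occurrence).
*Priya₁* (the lower occurrence) is an R-expression. Principle C requires it to be free everywhere.
*Priya₁* (the higher occurrence) c-commands it and carries the same index.
The R-expression is bound → Principle C violation.

Principle C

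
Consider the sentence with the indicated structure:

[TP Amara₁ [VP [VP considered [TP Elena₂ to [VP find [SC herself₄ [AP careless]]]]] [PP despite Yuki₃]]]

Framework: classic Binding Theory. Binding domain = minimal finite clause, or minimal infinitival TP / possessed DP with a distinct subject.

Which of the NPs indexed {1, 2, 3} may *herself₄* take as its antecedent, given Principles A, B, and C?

*herself* is an anaphor, so Principle A applies: it must be bound in its binding domain.
Binding domain of *herself₄*: the embedded TP, whose subject is Elena₂.
*Amara₁* c-commands the anaphor but is outside its binding domain → cannot satisfy Principle A.
*Elena₂* c-commands the anaphor within its binding domain → licit binder.
*Yuki₃* does not c-command the anaphor → cannot bind it.

{2}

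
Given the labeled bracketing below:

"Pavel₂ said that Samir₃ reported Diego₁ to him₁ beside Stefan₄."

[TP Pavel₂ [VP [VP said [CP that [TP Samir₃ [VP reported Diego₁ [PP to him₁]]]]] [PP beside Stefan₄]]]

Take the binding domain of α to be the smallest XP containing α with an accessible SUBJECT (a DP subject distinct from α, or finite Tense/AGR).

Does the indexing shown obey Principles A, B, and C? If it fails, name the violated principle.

Principle B

The two coindexed NPs are *Diego₁* and *him₁*.
*him₁* is a pronoun. Its binding domain is the embedded TP, whose subject is Samir₃.
*Diego₁* c-commands it within that domain and carries the same index.
The pronoun is locally bound → Principle B violation.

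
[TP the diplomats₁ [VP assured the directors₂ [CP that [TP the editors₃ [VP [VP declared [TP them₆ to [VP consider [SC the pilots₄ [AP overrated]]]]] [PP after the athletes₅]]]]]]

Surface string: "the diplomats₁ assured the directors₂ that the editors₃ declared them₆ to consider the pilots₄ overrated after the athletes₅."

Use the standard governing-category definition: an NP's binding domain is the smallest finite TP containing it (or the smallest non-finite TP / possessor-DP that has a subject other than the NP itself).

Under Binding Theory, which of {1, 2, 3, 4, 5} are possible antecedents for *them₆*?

{1, 2, 5}

*them* is a pronoun, so Principle B applies: it must be free in its binding domain.
Binding domain of *them₆*: the embedded TP, whose subject is the editors₃.
*the diplomats₁* c-commands the pronoun but from outside its binding domain, and is not c-commanded by it → coindexation permitted.
*the directors₂* c-commands the pronoun but from outside its binding domain, and is not c-commanded by it → coindexation permitted.
*the editors₃* c-commands the pronoun within its binding domain → coindexation would violate Principle B.
*the pilots₄*: the pronoun c-commands this R-expression → coindexation would violate Principle C on *the pilots₄*.
*the athletes₅* and the pronoun do not c-command one another → neither Principle B nor Principle C is at stake; coindexation permitted.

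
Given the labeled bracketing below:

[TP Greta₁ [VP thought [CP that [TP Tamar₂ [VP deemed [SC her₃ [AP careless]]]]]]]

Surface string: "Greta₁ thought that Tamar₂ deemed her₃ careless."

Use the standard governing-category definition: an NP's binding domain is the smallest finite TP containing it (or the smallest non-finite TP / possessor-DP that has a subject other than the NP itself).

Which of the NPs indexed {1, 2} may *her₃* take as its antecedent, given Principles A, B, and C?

*her* is a pronoun, so Principle B applies: it must be free in its binding domain.
Binding domain of *her₃*: the embedded TP, whose subject is Tamar₂.
*Greta₁* c-commands the pronoun but from outside its binding domain, and is not c-commanded by it → coindexation permitted.
*Tamar₂* c-commands the pronoun within its binding domain → coindexation would violate Principle B.

{1}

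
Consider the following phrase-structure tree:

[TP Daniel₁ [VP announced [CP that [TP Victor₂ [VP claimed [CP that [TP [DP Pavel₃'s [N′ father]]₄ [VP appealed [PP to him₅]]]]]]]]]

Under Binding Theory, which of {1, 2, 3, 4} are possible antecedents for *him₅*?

*him* is a pronoun, so Principle B applies: it must be free in its binding domain.
Binding domain of *him₅*: the embedded TP, whose subject is [Pavel₃'s father]₄.
*Daniel₁* c-commands the pronoun but from outside its binding domain, and is not c-commanded by it → coindexation permitted.
*Victor₂* c-commands the pronoun but from outside its binding domain, and is not c-commanded by it → coindexation permitted.
*Pavel₃* and the pronoun do not c-command one another → neither Principle B nor Principle C is at stake; coindexation permitted.
*[Pavel₃'s father]₄* c-commands the pronoun within its binding domain → coindexation would violate Principle B.

{1, 2, 3}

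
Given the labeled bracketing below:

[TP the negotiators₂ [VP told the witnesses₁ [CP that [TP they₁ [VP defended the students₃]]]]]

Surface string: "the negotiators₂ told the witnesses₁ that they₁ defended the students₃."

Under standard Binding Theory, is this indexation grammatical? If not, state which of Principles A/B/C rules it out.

grammatical

The two coindexed NPs are *the witnesses₁* and *they₁*.
*they₁* is a pronoun; nothing c-commands it within its binding domain (the embedded TP.), so Principle B holds trivially.
*the witnesses₁* is an R-expression; *they₁* does not c-command it, and no other NP shares its index, so Principle C is satisfied.
All principles are respected.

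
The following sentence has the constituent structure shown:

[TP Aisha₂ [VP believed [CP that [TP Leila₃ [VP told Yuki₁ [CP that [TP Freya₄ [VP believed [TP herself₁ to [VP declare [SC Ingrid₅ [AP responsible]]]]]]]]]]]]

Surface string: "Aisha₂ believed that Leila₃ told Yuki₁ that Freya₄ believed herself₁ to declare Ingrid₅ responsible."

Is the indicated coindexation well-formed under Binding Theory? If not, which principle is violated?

The two coindexed NPs are *Yuki₁* and *herself₁*.
*herself₁* is an anaphor. Principle A requires it to be bound within its binding domain — the embedded TP, whose subject is Freya₄.
Within that domain it is c-commanded by *Freya₄*, which does not share its index.
*Yuki₁* does c-command the anaphor, but from outside its binding domain.
The anaphor is unbound in its domain → Principle A violation.

Principle A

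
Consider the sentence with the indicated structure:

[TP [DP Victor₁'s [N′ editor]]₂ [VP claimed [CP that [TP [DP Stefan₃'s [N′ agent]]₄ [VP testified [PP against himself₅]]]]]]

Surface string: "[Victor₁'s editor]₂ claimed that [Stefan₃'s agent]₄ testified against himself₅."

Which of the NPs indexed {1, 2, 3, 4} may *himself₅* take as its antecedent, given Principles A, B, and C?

{4}

*himself* is an anaphor, so Principle A applies: it must be bound in its binding domain.
Binding domain of *himself₅*: the embedded TP, whose subject is [Stefan₃'s agent]₄.
*Victor₁* does not c-command the anaphor → cannot bind it.
*[Victor₁'s editor]₂* c-commands the anaphor but is outside its binding domain → cannot satisfy Principle A.
*Stefan₃* does not c-command the anaphor → cannot bind it.
*[Stefan₃'s agent]₄* c-commands the anaphor within its binding domain → licit binder.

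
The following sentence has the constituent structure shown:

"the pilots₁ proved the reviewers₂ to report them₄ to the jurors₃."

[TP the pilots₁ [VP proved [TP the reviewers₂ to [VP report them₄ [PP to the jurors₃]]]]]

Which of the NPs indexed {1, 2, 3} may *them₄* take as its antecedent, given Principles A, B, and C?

*them* is a pronoun, so Principle B applies: it must be free in its binding domain.
Binding domain of *them₄*: the embedded TP, whose subject is the reviewers₂.
*the pilots₁* c-commands the pronoun but from outside its binding domain, and is not c-commanded by it → coindexation permitted.
*the reviewers₂* c-commands the pronoun within its binding domain → coindexation would violate Principle B.
*the jurors₃*: the pronoun c-commands this R-expression → coindexation would violate Principle C on *the jurors₃*.

{1}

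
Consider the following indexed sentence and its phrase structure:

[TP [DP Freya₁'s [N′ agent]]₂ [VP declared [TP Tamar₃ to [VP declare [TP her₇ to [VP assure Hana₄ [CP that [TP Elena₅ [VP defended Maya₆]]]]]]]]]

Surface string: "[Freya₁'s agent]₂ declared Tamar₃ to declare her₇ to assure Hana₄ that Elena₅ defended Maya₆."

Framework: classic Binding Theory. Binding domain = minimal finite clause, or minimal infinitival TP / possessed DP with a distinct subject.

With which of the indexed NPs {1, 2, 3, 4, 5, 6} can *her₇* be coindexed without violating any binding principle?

*her* is a pronoun, so Principle B applies: it must be free in its binding domain.
Binding domain of *her₇*: the embedded TP, whose subject is Tamar₃.
*Freya₁* and the pronoun do not c-command one another → neither Principle B nor Principle C is at stake; coindexation permitted.
*[Freya₁'s agent]₂* c-commands the pronoun but from outside its binding domain, and is not c-commanded by it → coindexation permitted.
*Tamar₃* c-commands the pronoun within its binding domain → coindexation would violate Principle B.
*Hana₄*: the pronoun c-commands this R-expression → coindexation would violate Principle C on *Hana₄*.
*Elena₅*: the pronoun c-commands this R-expression → coindexation would violate Principle C on *Elena₅*.
*Maya₆*: the pronoun c-commands this R-expression → coindexation would violate Principle C on *Maya₆*.

{1, 2}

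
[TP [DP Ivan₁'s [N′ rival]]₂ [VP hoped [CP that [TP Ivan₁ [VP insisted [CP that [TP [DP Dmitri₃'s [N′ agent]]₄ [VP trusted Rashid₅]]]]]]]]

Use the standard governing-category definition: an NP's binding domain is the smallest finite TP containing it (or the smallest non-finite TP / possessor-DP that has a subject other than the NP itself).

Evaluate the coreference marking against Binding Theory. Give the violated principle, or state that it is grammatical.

The two coindexed NPs are *Ivan₁* and *Ivan₁*.
*Ivan₁* is an R-expression; no coindexed NP c-commands it, so Principle C holds.
*Ivan₁* is an R-expression; *Ivan₁* does not c-command it, and no other NP shares its index, so Principle C is satisfied.
All principles are respected.

grammatical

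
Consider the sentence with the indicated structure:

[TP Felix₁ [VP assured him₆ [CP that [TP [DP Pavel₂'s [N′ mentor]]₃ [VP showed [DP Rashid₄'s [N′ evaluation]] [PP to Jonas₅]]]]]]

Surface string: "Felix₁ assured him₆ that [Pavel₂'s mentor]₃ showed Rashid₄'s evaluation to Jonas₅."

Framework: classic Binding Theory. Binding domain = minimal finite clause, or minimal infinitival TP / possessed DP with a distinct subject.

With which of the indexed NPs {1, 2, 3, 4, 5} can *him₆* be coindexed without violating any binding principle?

*him* is a pronoun, so Principle B applies: it must be free in its binding domain.
Binding domain of *him₆*: the matrix TP, whose subject is Felix₁.
*Felix₁* c-commands the pronoun within its binding domain → coindexation would violate Principle B.
*Pavel₂*: the pronoun c-commands this R-expression → coindexation would violate Principle C on *Pavel₂*.
*[Pavel₂'s mentor]₃*: the pronoun c-commands this R-expression → coindexation would violate Principle C on *[Pavel₂'s mentor]₃*.
*Rashid₄*: the pronoun c-commands this R-expression → coindexation would violate Principle C on *Rashid₄*.
*Jonas₅*: the pronoun c-commands this R-expression → coindexation would violate Principle C on *Jonas₅*.

none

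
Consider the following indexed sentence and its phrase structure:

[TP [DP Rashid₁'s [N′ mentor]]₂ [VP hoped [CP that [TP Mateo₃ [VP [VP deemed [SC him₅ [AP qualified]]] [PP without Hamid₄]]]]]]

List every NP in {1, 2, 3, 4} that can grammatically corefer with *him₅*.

{1, 2, 4}

*him* is a pronoun, so Principle B applies: it must be free in its binding domain.
Binding domain of *him₅*: the embedded TP, whose subject is Mateo₃.
*Rashid₁* and the pronoun do not c-command one another → neither Principle B nor Principle C is at stake; coindexation permitted.
*[Rashid₁'s mentor]₂* c-commands the pronoun but from outside its binding domain, and is not c-commanded by it → coindexation permitted.
*Mateo₃* c-commands the pronoun within its binding domain → coindexation would violate Principle B.
*Hamid₄* and the pronoun do not c-command one another → neither Principle B nor Principle C is at stake; coindexation permitted.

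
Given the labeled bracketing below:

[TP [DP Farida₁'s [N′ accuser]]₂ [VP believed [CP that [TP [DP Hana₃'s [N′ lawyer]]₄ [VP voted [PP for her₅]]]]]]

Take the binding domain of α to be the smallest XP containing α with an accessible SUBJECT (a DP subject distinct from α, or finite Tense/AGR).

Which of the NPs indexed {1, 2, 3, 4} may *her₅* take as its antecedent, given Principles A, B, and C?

*her* is a pronoun, so Principle B applies: it must be free in its binding domain.
Binding domain of *her₅*: the embedded TP, whose subject is [Hana₃'s lawyer]₄.
*Farida₁* and the pronoun do not c-command one another → neither Principle B nor Principle C is at stake; coindexation permitted.
*[Farida₁'s accuser]₂* c-commands the pronoun but from outside its binding domain, and is not c-commanded by it → coindexation permitted.
*Hana₃* and the pronoun do not c-command one another → neither Principle B nor Principle C is at stake; coindexation permitted.
*[Hana₃'s lawyer]₄* c-commands the pronoun within its binding domain → coindexation would violate Principle B.

{1, 2, 3}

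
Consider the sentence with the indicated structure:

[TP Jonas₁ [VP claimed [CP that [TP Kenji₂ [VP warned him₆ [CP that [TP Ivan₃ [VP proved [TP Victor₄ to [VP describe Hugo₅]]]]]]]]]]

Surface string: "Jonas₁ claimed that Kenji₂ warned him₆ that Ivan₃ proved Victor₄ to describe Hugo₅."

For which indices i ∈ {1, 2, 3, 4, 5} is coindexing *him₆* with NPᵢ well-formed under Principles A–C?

{1}

*him* is a pronoun, so Principle B applies: it must be free in its binding domain.
Binding domain of *him₆*: the embedded TP, whose subject is Kenji₂.
*Jonas₁* c-commands the pronoun but from outside its binding domain, and is not c-commanded by it → coindexation permitted.
*Kenji₂* c-commands the pronoun within its binding domain → coindexation would violate Principle B.
*Ivan₃*: the pronoun c-commands this R-expression → coindexation would violate Principle C on *Ivan₃*.
*Victor₄*: the pronoun c-commands this R-expression → coindexation would violate Principle C on *Victor₄*.
*Hugo₅*: the pronoun c-commands this R-expression → coindexation would violate Principle C on *Hugo₅*.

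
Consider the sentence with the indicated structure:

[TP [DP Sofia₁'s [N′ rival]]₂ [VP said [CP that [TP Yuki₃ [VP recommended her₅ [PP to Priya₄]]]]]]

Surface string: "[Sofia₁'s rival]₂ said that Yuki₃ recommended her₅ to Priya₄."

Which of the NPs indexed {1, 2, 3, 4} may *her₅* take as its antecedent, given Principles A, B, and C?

*her* is a pronoun, so Principle B applies: it must be free in its binding domain.
Binding domain of *her₅*: the embedded TP, whose subject is Yuki₃.
*Sofia₁* and the pronoun do not c-command one another → neither Principle B nor Principle C is at stake; coindexation permitted.
*[Sofia₁'s rival]₂* c-commands the pronoun but from outside its binding domain, and is not c-commanded by it → coindexation permitted.
*Yuki₃* c-commands the pronoun within its binding domain → coindexation would violate Principle B.
*Priya₄*: the pronoun c-commands this R-expression → coindexation would violate Principle C on *Priya₄*.

{1, 2}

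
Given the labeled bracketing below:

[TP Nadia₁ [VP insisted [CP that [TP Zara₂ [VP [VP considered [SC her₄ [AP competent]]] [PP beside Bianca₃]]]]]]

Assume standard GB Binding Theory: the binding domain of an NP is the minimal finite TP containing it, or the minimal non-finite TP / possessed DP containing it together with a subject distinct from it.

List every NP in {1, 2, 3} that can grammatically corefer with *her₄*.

*her* is a pronoun, so Principle B applies: it must be free in its binding domain.
Binding domain of *her₄*: the embedded TP, whose subject is Zara₂.
*Nadia₁* c-commands the pronoun but from outside its binding domain, and is not c-commanded by it → coindexation permitted.
*Zara₂* c-commands the pronoun within its binding domain → coindexation would violate Principle B.
*Bianca₃* and the pronoun do not c-command one another → neither Principle B nor Principle C is at stake; coindexation permitted.

{1, 3}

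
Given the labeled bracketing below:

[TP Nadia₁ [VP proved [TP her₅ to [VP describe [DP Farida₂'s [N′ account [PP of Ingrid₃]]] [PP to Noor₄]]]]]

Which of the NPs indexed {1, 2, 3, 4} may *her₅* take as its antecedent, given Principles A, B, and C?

none

*her* is a pronoun, so Principle B applies: it must be free in its binding domain.
Binding domain of *her₅*: the matrix TP, whose subject is Nadia₁.
*Nadia₁* c-commands the pronoun within its binding domain → coindexation would violate Principle B.
*Farida₂*: the pronoun c-commands this R-expression → coindexation would violate Principle C on *Farida₂*.
*Ingrid₃*: the pronoun c-commands this R-expression → coindexation would violate Principle C on *Ingrid₃*.
*Noor₄*: the pronoun c-commands this R-expression → coindexation would violate Principle C on *Noor₄*.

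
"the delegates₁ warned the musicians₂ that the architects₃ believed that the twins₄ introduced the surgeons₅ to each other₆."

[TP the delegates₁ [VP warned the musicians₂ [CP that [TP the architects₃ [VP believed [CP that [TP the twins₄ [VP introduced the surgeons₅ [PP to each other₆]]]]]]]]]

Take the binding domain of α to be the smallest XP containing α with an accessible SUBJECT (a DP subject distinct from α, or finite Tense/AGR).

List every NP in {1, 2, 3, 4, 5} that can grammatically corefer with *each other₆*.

{4, 5}

*each other* is an anaphor, so Principle A applies: it must be bound in its binding domain.
Binding domain of *each other₆*: the embedded TP, whose subject is the twins₄.
*the delegates₁* c-commands the anaphor but is outside its binding domain → cannot satisfy Principle A.
*the musicians₂* c-commands the anaphor but is outside its binding domain → cannot satisfy Principle A.
*the architects₃* c-commands the anaphor but is outside its binding domain → cannot satisfy Principle A.
*the twins₄* c-commands the anaphor within its binding domain → licit binder.
*the surgeons₅* c-commands the anaphor within its binding domain → licit binder.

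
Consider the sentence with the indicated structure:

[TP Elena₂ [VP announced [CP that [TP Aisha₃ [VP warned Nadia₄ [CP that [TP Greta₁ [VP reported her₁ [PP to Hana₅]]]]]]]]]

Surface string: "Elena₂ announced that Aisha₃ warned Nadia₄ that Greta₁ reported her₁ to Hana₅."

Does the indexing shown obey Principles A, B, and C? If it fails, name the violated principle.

Principle B

The two coindexed NPs are *Greta₁* and *her₁*.
*her₁* is a pronoun. Its binding domain is the embedded TP, whose subject is Greta₁.
*Greta₁* c-commands it within that domain and carries the same index.
The pronoun is locally bound → Principle B violation.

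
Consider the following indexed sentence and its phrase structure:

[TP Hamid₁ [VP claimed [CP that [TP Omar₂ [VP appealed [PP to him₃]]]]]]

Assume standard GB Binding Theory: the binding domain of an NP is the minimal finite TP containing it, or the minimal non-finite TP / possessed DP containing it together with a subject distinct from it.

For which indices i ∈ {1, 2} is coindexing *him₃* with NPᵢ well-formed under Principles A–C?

{1}

*him* is a pronoun, so Principle B applies: it must be free in its binding domain.
Binding domain of *him₃*: the embedded TP, whose subject is Omar₂.
*Hamid₁* c-commands the pronoun but from outside its binding domain, and is not c-commanded by it → coindexation permitted.
*Omar₂* c-commands the pronoun within its binding domain → coindexation would violate Principle B.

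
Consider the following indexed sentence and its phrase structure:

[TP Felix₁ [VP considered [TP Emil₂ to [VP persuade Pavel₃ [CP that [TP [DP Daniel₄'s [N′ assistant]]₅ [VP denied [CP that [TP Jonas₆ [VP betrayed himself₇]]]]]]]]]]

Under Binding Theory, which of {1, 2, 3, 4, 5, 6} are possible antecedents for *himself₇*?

*himself* is an anaphor, so Principle A applies: it must be bound in its binding domain.
Binding domain of *himself₇*: the embedded TP, whose subject is Jonas₆.
*Felix₁* c-commands the anaphor but is outside its binding domain → cannot satisfy Principle A.
*Emil₂* c-commands the anaphor but is outside its binding domain → cannot satisfy Principle A.
*Pavel₃* c-commands the anaphor but is outside its binding domain → cannot satisfy Principle A.
*Daniel₄* does not c-command the anaphor → cannot bind it.
*[Daniel₄'s assistant]₅* c-commands the anaphor but is outside its binding domain → cannot satisfy Principle A.
*Jonas₆* c-commands the anaphor within its binding domain → licit binder.

{6}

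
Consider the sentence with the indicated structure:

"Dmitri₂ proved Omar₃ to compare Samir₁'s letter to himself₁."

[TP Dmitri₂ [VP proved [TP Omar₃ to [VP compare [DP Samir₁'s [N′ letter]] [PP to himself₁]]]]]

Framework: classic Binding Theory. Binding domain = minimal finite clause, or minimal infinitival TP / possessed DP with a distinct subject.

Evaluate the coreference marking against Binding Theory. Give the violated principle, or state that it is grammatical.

The two coindexed NPs are *Samir₁* and *himself₁*.
*himself₁* is an anaphor. Principle A requires it to be bound within its binding domain — the embedded TP, whose subject is Omar₃.
Within that domain it is c-commanded by *Omar₃*, which does not share its index.
*Samir₁* does not c-command the anaphor at all.
The anaphor is unbound in its domain → Principle A violation.

Principle A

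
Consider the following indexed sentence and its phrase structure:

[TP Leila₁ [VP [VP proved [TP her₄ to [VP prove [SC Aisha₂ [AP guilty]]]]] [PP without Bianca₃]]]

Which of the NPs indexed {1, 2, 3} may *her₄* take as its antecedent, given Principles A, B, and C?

*her* is a pronoun, so Principle B applies: it must be free in its binding domain.
Binding domain of *her₄*: the matrix TP, whose subject is Leila₁.
*Leila₁* c-commands the pronoun within its binding domain → coindexation would violate Principle B.
*Aisha₂*: the pronoun c-commands this R-expression → coindexation would violate Principle C on *Aisha₂*.
*Bianca₃* and the pronoun do not c-command one another → neither Principle B nor Principle C is at stake; coindexation permitted.

{3}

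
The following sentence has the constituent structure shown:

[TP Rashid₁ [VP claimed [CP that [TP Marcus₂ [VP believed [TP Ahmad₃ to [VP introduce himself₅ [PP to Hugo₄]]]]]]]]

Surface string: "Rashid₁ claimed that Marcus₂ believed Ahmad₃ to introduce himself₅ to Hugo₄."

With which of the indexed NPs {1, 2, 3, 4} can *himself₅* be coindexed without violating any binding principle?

*himself* is an anaphor, so Principle A applies: it must be bound in its binding domain.
Binding domain of *himself₅*: the embedded TP, whose subject is Ahmad₃.
*Rashid₁* c-commands the anaphor but is outside its binding domain → cannot satisfy Principle A.
*Marcus₂* c-commands the anaphor but is outside its binding domain → cannot satisfy Principle A.
*Ahmad₃* c-commands the anaphor within its binding domain → licit binder.
*Hugo₄* does not c-command the anaphor → cannot bind it.

{3}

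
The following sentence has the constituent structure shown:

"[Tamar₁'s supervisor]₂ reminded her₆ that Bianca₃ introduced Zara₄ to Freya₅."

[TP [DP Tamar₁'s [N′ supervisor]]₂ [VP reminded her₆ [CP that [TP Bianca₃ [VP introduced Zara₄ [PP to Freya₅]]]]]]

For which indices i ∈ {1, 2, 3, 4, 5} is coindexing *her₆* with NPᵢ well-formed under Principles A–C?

{1}

*her* is a pronoun, so Principle B applies: it must be free in its binding domain.
Binding domain of *her₆*: the matrix TP, whose subject is [Tamar₁'s supervisor]₂.
*Tamar₁* and the pronoun do not c-command one another → neither Principle B nor Principle C is at stake; coindexation permitted.
*[Tamar₁'s supervisor]₂* c-commands the pronoun within its binding domain → coindexation would violate Principle B.
*Bianca₃*: the pronoun c-commands this R-expression → coindexation would violate Principle C on *Bianca₃*.
*Zara₄*: the pronoun c-commands this R-expression → coindexation would violate Principle C on *Zara₄*.
*Freya₅*: the pronoun c-commands this R-expression → coindexation would violate Principle C on *Freya₅*.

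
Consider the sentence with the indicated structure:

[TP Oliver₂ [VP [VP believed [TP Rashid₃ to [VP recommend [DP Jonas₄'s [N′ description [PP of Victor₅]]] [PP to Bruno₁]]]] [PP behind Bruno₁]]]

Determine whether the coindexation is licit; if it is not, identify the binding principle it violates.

grammatical

The two coindexed NPs are *Bruno₁* and *Bruno₁*.
*Bruno₁* is an R-expression; no coindexed NP c-commands it, so Principle C holds.
*Bruno₁* is an R-expression; *Bruno₁* does not c-command it, and no other NP shares its index, so Principle C is satisfied.
All principles are respected.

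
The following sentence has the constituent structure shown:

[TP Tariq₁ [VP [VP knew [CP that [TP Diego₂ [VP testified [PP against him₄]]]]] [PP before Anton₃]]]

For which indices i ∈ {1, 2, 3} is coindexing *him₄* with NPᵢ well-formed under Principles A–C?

{1, 3}

*him* is a pronoun, so Principle B applies: it must be free in its binding domain.
Binding domain of *him₄*: the embedded TP, whose subject is Diego₂.
*Tariq₁* c-commands the pronoun but from outside its binding domain, and is not c-commanded by it → coindexation permitted.
*Diego₂* c-commands the pronoun within its binding domain → coindexation would violate Principle B.
*Anton₃* and the pronoun do not c-command one another → neither Principle B nor Principle C is at stake; coindexation permitted.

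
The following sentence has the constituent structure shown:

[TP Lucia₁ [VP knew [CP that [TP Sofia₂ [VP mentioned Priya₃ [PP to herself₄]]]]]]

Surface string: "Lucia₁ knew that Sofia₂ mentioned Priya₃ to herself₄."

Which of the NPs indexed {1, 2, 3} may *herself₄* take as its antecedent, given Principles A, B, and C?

{2, 3}

*herself* is an anaphor, so Principle A applies: it must be bound in its binding domain.
Binding domain of *herself₄*: the embedded TP, whose subject is Sofia₂.
*Lucia₁* c-commands the anaphor but is outside its binding domain → cannot satisfy Principle A.
*Sofia₂* c-commands the anaphor within its binding domain → licit binder.
*Priya₃* c-commands the anaphor within its binding domain → licit binder.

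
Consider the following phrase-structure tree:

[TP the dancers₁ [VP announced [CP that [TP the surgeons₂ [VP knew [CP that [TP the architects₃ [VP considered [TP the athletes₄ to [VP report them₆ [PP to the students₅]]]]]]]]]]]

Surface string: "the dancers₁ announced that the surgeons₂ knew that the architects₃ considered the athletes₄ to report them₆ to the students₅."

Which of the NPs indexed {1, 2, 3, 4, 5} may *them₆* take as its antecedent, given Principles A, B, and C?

*them* is a pronoun, so Principle B applies: it must be free in its binding domain.
Binding domain of *them₆*: the embedded TP, whose subject is the athletes₄.
*the dancers₁* c-commands the pronoun but from outside its binding domain, and is not c-commanded by it → coindexation permitted.
*the surgeons₂* c-commands the pronoun but from outside its binding domain, and is not c-commanded by it → coindexation permitted.
*the architects₃* c-commands the pronoun but from outside its binding domain, and is not c-commanded by it → coindexation permitted.
*the athletes₄* c-commands the pronoun within its binding domain → coindexation would violate Principle B.
*the students₅*: the pronoun c-commands this R-expression → coindexation would violate Principle C on *the students₅*.

{1, 2, 3}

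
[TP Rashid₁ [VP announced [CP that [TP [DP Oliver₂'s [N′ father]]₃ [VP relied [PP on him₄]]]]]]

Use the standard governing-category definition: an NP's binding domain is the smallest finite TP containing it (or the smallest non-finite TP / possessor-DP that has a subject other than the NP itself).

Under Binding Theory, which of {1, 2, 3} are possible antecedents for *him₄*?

{1, 2}

*him* is a pronoun, so Principle B applies: it must be free in its binding domain.
Binding domain of *him₄*: the embedded TP, whose subject is [Oliver₂'s father]₃.
*Rashid₁* c-commands the pronoun but from outside its binding domain, and is not c-commanded by it → coindexation permitted.
*Oliver₂* and the pronoun do not c-command one another → neither Principle B nor Principle C is at stake; coindexation permitted.
*[Oliver₂'s father]₃* c-commands the pronoun within its binding domain → coindexation would violate Principle B.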